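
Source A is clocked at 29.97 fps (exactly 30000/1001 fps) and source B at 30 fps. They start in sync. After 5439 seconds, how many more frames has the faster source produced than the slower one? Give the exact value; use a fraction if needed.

A emits 30000/1001 × 5439 = 23310000/143 frames; B emits 30 × 5439 = 163170.
Difference = 23310/143 frames (≈ 163.0070); B is ahead of A.

23310/143 frames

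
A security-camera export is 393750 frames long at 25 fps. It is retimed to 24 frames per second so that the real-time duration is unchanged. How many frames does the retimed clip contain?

Target frames = source frames × (target rate / source rate) = 393750 × (24)/(25) = 393750 × 24/25 = 378000.

378000 frames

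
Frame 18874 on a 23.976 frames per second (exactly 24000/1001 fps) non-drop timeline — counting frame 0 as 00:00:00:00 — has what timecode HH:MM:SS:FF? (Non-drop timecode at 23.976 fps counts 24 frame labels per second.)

00:13:06:10

18874 ÷ 24 = 786 full seconds, remainder 10 frames.
786 s = 0 h 13 min 6 s.
Timecode: 00:13:06:10.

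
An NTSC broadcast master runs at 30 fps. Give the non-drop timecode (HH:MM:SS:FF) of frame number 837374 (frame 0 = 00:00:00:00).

837374 ÷ 30 = 27912 full seconds, remainder 14 frames.
27912 s = 7 h 45 min 12 s.
Timecode: 07:45:12:14.

07:45:12:14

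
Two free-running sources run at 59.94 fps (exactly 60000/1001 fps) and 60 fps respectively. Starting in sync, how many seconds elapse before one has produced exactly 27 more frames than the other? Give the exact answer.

The gap grows by |60 − 60000/1001| = 60/1001 frames per second.
Time for a 27-frame gap: 27 ÷ (60/1001) = 450.45 s.

450.45 seconds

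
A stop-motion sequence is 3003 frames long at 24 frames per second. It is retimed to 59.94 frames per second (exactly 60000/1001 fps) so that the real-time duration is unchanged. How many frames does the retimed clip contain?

7500 frames

Target frames = source frames × (target rate / source rate) = 3003 × (60000/1001)/(24) = 3003 × 2500/1001 = 7500.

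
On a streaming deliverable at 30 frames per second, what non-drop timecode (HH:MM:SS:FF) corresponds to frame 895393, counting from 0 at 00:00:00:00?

08:17:26:13

895393 ÷ 30 = 29846 full seconds, remainder 13 frames.
29846 s = 8 h 17 min 26 s.
Timecode: 08:17:26:13.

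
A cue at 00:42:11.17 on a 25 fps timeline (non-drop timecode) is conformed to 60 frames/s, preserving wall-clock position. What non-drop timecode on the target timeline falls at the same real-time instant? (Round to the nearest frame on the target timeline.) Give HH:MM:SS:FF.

00:42:11:41

Source frame index: (0×3600 + 42×60 + 11) × 25 + 17 = 63292.
Real time: 63292 / (25) = 63292/25 s.
Target frame: (63292/25) × (60) = 759504/5 ≈ 151900.800 → 151901.
At 60 labels/s: frame 151901 → 00:42:11:41.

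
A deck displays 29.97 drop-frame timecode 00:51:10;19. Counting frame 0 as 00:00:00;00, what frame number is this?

Complete 10-minute blocks: 5, each 17982 frames → 89910.
Remaining 1 whole minute in the current block: 1800 + 0 × 1798 = 1800 frames.
Within the current minute: 10 × 30 + 19 − 2 = 317 (labels ;00/;01 skipped at this minute). Total = 89910 + 1800 + 317 = 92027.

92027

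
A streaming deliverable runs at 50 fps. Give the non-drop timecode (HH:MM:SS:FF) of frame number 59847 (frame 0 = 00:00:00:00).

59847 ÷ 50 = 1196 full seconds, remainder 47 frames.
1196 s = 0 h 19 min 56 s.
Timecode: 00:19:56:47.

00:19:56:47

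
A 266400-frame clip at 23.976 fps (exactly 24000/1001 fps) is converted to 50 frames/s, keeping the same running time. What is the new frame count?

Target frames = source frames × (target rate / source rate) = 266400 × (50)/(24000/1001) = 266400 × 1001/480 = 555555.

555555 frames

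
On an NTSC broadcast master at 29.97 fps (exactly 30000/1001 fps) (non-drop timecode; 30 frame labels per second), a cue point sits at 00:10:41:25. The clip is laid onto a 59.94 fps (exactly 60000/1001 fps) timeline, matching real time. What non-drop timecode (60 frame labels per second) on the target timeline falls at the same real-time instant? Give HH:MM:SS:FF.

Source frame index: (0×3600 + 10×60 + 41) × 30 + 25 = 19255.
Real time: 19255 / (30000/1001) = 3854851/6000 s.
Target frame: (3854851/6000) × (60000/1001) = 38510.
At 60 labels/s: frame 38510 → 00:10:41:50.

00:10:41:50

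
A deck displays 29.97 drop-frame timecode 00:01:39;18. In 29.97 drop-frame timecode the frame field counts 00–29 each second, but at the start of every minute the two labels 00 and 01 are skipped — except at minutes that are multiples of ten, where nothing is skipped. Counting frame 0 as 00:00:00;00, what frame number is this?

As if non-drop at 30 labels/s: (0 × 3600 + 1 × 60 + 39) × 30 + 18 = 2988.
Minute boundaries passed: 1; those not divisible by 10: 1 − 0 = 1; dropped labels = 2 × 1 = 2.
Actual frame index = 2988 − 2 = 2986.

2986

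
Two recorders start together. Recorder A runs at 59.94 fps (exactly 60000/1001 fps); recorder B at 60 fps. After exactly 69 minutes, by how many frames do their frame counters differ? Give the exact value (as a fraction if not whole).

69 min = 4140 s.
A emits 60000/1001 × 4140 = 248400000/1001 frames; B emits 60 × 4140 = 248400.
Difference = 248400/1001 frames (≈ 248.1518); B is ahead of A.

248400/1001 frames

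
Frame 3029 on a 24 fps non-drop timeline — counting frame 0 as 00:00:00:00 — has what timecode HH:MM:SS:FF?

3029 ÷ 24 = 126 full seconds, remainder 5 frames.
126 s = 0 h 2 min 6 s.
Timecode: 00:02:06:05.

00:02:06:05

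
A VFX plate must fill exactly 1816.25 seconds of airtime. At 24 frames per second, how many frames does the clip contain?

Frames = 1816.25 × 24 = 43590.

43590 frames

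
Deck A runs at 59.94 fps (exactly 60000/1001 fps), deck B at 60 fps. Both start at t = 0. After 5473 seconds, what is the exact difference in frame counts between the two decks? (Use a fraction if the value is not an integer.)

25260/77 frames

A emits 60000/1001 × 5473 = 25260000/77 frames; B emits 60 × 5473 = 328380.
Difference = 25260/77 frames (≈ 328.0519); B is ahead of A.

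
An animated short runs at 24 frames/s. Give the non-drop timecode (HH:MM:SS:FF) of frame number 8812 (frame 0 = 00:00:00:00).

00:06:07:04

8812 ÷ 24 = 367 full seconds, remainder 4 frames.
367 s = 0 h 6 min 7 s.
Timecode: 00:06:07:04.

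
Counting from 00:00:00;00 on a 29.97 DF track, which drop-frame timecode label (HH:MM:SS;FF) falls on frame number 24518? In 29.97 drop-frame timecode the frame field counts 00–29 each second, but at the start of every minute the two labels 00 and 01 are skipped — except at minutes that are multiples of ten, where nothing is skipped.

00:13:38;02

Each 10-minute DF block holds 10 × 60 × 30 − 9 × 2 = 17982 frames. 24518 ÷ 17982 → 1 full block, remainder 6536.
Within the partial block the first minute is 1800 frames and each further minute 1798, so 3 further minute boundaries passed. Total skipped labels = 18 × 1 + 2 × 3 = 24.
Non-drop label index = 24518 + 24 = 24542; at 30 labels/s that is 00:13:38:02, i.e. DF 00:13:38;02.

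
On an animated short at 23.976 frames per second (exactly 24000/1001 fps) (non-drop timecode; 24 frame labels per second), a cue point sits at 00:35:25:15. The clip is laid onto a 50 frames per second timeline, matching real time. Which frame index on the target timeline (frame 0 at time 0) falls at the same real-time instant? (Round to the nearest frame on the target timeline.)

frame 106388

Source frame index: (0×3600 + 35×60 + 25) × 24 + 15 = 51015.
Real time: 51015 / (24000/1001) = 3404401/1600 s.
Target frame: (3404401/1600) × (50) = 3404401/32 ≈ 106387.531 → 106388.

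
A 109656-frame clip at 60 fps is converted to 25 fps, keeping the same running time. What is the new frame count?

45690 frames

Target frames = source frames × (target rate / source rate) = 109656 × (25)/(60) = 109656 × 5/12 = 45690.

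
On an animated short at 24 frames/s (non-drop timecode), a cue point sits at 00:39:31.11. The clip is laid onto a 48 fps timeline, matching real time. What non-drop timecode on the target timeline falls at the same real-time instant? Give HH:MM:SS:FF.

Source frame index: (0×3600 + 39×60 + 31) × 24 + 11 = 56915.
Real time: 56915 / (24) = 56915/24 s.
Target frame: (56915/24) × (48) = 113830.
At 48 labels/s: frame 113830 → 00:39:31:22.

00:39:31:22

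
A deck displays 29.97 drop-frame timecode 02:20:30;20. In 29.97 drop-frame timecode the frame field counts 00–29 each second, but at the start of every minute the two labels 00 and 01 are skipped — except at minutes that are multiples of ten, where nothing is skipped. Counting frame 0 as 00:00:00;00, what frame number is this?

252668

As if non-drop at 30 labels/s: (2 × 3600 + 20 × 60 + 30) × 30 + 20 = 252920.
Minute boundaries passed: 140; those not divisible by 10: 140 − 14 = 126; dropped labels = 2 × 126 = 252.
Actual frame index = 252920 − 252 = 252668.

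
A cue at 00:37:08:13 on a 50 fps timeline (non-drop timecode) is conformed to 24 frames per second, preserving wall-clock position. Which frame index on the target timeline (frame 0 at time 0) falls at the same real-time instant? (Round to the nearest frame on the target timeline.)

frame 53478

Source frame index: (0×3600 + 37×60 + 8) × 50 + 13 = 111413.
Real time: 111413 / (50) = 111413/50 s.
Target frame: (111413/50) × (24) = 1336956/25 ≈ 53478.240 → 53478.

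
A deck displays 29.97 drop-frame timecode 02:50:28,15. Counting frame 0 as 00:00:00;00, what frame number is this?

306549

Complete 10-minute blocks: 17, each 17982 frames → 305694.
Remaining 0 whole minutes in the current block: 0 frames.
Within the current minute: 28 × 30 + 15 = 855. Total = 305694 + 0 + 855 = 306549.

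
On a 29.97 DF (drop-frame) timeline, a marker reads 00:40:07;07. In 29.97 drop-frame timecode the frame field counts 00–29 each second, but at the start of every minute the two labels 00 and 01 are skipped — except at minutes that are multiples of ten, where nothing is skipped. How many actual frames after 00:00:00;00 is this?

As if non-drop at 30 labels/s: (0 × 3600 + 40 × 60 + 7) × 30 + 7 = 72217.
Minute boundaries passed: 40; those not divisible by 10: 40 − 4 = 36; dropped labels = 2 × 36 = 72.
Actual frame index = 72217 − 72 = 72145.

72145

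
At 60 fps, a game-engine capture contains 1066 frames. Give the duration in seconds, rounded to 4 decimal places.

Running time = 1066 × 1/60 = 533/30 s ≈ 17.7667 s.

17.7667 seconds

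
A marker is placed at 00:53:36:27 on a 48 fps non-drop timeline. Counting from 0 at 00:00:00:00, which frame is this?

Total seconds to the label: (0 × 3600 + 53 × 60 + 36) = 3216.
Frame index = 3216 × 48 + 27 = 154395.

frame 154395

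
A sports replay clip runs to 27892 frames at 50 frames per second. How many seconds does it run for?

557.84 seconds

Running time = 27892 / (50) = 557.84 s.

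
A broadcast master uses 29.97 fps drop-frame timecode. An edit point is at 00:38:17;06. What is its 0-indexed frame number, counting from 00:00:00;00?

Complete 10-minute blocks: 3, each 17982 frames → 53946.
Remaining 8 whole minutes in the current block: 1800 + 7 × 1798 = 14386 frames.
Within the current minute: 17 × 30 + 6 − 2 = 514 (labels ;00/;01 skipped at this minute). Total = 53946 + 14386 + 514 = 68846.

68846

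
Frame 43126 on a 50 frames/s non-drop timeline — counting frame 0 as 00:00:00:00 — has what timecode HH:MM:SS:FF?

43126 ÷ 50 = 862 full seconds, remainder 26 frames.
862 s = 0 h 14 min 22 s.
Timecode: 00:14:22:26.

00:14:22:26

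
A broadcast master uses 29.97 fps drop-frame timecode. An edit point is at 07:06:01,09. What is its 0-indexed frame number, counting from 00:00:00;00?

As if non-drop at 30 labels/s: (7 × 3600 + 6 × 60 + 1) × 30 + 9 = 766839.
Minute boundaries passed: 426; those not divisible by 10: 426 − 42 = 384; dropped labels = 2 × 384 = 768.
Actual frame index = 766839 − 768 = 766071.

766071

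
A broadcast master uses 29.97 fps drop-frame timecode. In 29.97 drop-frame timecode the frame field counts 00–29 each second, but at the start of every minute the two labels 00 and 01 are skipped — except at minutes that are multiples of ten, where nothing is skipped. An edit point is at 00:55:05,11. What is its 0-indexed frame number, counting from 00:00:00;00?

Complete 10-minute blocks: 5, each 17982 frames → 89910.
Remaining 5 whole minutes in the current block: 1800 + 4 × 1798 = 8992 frames.
Within the current minute: 5 × 30 + 11 − 2 = 159 (labels ;00/;01 skipped at this minute). Total = 89910 + 8992 + 159 = 99061.

99061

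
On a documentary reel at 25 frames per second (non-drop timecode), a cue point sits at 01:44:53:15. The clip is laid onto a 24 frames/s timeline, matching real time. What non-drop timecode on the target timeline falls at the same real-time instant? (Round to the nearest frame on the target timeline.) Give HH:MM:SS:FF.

Source frame index: (1×3600 + 44×60 + 53) × 25 + 15 = 157340.
Real time: 157340 / (25) = 31468/5 s.
Target frame: (31468/5) × (24) = 755232/5 ≈ 151046.400 → 151046.
At 24 labels/s: frame 151046 → 01:44:53:14.

01:44:53:14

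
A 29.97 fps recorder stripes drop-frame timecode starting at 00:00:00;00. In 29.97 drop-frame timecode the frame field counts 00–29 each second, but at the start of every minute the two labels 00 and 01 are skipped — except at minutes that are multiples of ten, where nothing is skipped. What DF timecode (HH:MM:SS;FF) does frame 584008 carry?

05:24:46;12

Each 10-minute DF block holds 10 × 60 × 30 − 9 × 2 = 17982 frames. 584008 ÷ 17982 → 32 full blocks, remainder 8584.
Within the partial block the first minute is 1800 frames and each further minute 1798, so 4 further minute boundaries passed. Total skipped labels = 18 × 32 + 2 × 4 = 584.
Non-drop label index = 584008 + 584 = 584592; at 30 labels/s that is 05:24:46:12, i.e. DF 05:24:46;12.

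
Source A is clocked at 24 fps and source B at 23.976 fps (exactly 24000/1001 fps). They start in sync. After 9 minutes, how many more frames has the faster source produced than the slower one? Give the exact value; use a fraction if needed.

12960/1001 frames

9 min = 540 s.
A emits 24 × 540 = 12960 frames; B emits 24000/1001 × 540 = 12960000/1001.
Difference = 12960/1001 frames (≈ 12.9471); B is behind A.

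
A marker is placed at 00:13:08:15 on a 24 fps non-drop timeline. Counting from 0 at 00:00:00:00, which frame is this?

18927

Total seconds to the label: (0 × 3600 + 13 × 60 + 8) = 788.
Frame index = 788 × 24 + 15 = 18927.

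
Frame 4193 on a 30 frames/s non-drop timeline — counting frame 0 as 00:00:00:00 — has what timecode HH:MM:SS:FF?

4193 ÷ 30 = 139 full seconds, remainder 23 frames.
139 s = 0 h 2 min 19 s.
Timecode: 00:02:19:23.

00:02:19:23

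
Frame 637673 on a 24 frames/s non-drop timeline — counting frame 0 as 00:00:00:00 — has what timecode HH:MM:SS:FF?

637673 ÷ 24 = 26569 full seconds, remainder 17 frames.
26569 s = 7 h 22 min 49 s.
Timecode: 07:22:49:17.

07:22:49:17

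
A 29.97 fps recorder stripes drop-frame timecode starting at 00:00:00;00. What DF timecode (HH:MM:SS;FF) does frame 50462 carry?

Each 10-minute DF block holds 10 × 60 × 30 − 9 × 2 = 17982 frames. 50462 ÷ 17982 → 2 full blocks, remainder 14498.
Within the partial block the first minute is 1800 frames and each further minute 1798, so 8 further minute boundaries passed. Total skipped labels = 18 × 2 + 2 × 8 = 52.
Non-drop label index = 50462 + 52 = 50514; at 30 labels/s that is 00:28:03:24, i.e. DF 00:28:03;24.

00:28:03;24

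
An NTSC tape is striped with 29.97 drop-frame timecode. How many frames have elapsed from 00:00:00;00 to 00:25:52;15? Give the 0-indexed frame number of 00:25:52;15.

46529

Complete 10-minute blocks: 2, each 17982 frames → 35964.
Remaining 5 whole minutes in the current block: 1800 + 4 × 1798 = 8992 frames.
Within the current minute: 52 × 30 + 15 − 2 = 1573 (labels ;00/;01 skipped at this minute). Total = 35964 + 8992 + 1573 = 46529.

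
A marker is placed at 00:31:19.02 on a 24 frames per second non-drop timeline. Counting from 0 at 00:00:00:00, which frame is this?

frame 45098

Total seconds to the label: (0 × 3600 + 31 × 60 + 19) = 1879.
Frame index = 1879 × 24 + 2 = 45098.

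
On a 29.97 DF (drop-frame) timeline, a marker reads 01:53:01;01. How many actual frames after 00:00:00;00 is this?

Complete 10-minute blocks: 11, each 17982 frames → 197802.
Remaining 3 whole minutes in the current block: 1800 + 2 × 1798 = 5396 frames.
Within the current minute: 1 × 30 + 1 − 2 = 29 (labels ;00/;01 skipped at this minute). Total = 197802 + 5396 + 29 = 203227.

203227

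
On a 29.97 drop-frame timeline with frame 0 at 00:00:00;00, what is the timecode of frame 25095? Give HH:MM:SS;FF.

00:13:57;09

Each 10-minute DF block holds 10 × 60 × 30 − 9 × 2 = 17982 frames. 25095 ÷ 17982 → 1 full block, remainder 7113.
Within the partial block the first minute is 1800 frames and each further minute 1798, so 3 further minute boundaries passed. Total skipped labels = 18 × 1 + 2 × 3 = 24.
Non-drop label index = 25095 + 24 = 25119; at 30 labels/s that is 00:13:57:09, i.e. DF 00:13:57;09.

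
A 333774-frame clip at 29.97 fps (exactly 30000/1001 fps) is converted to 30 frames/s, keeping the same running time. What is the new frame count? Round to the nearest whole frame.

Frames at target rate = 333774 × (30) / (30000/1001) = 167053887/500 ≈ 334107.774.
Nearest whole frame: 334108.

334108 frames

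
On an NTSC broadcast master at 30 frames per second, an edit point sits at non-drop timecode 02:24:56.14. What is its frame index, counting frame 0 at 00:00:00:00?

260894

Total seconds to the label: (2 × 3600 + 24 × 60 + 56) = 8696.
Frame index = 8696 × 30 + 14 = 260894.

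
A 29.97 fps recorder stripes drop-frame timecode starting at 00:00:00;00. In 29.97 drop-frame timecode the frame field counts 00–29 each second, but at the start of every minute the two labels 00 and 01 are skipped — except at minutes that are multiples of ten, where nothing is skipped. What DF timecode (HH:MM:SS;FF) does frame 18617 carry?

Ten DF minutes hold 17982 frames, so frame 18617 lies in block 1 (frames 17982–35963) with 635 frames into that block.
The block's first minute is 1800 frames and the rest 1798 each; 635 frames reaches minute 0, so 1 × 18 + 0 × 2 = 18 labels have been skipped so far.
Adding those back, label number 18617 + 18 = 18635 at 30 labels/s is 621 s + 5 f = 0 h 10 min 21 s frame 5, i.e. 00:10:21;05.

00:10:21;05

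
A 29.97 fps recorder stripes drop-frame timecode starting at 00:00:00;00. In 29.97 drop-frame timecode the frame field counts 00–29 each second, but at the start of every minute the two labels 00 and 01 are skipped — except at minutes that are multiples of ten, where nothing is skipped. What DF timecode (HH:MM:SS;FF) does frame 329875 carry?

03:03:26;25

Each 10-minute DF block holds 10 × 60 × 30 − 9 × 2 = 17982 frames. 329875 ÷ 17982 → 18 full blocks, remainder 6199.
Within the partial block the first minute is 1800 frames and each further minute 1798, so 3 further minute boundaries passed. Total skipped labels = 18 × 18 + 2 × 3 = 330.
Non-drop label index = 329875 + 330 = 330205; at 30 labels/s that is 03:03:26:25, i.e. DF 03:03:26;25.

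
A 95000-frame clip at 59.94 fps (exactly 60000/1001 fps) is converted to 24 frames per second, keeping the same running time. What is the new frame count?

Target frames = source frames × (target rate / source rate) = 95000 × (24)/(60000/1001) = 95000 × 1001/2500 = 38038.

38038 frames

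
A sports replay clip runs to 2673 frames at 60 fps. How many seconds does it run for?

Running time = 2673 / (60) = 44.55 s.

44.55 seconds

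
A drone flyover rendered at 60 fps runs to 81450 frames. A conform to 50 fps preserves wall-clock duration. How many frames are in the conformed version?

67875 frames

Target frames = source frames × (target rate / source rate) = 81450 × (50)/(60) = 81450 × 5/6 = 67875.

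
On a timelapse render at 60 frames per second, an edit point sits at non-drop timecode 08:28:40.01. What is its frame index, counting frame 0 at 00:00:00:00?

Total seconds to the label: (8 × 3600 + 28 × 60 + 40) = 30520.
Frame index = 30520 × 60 + 1 = 1831201.

frame 1831201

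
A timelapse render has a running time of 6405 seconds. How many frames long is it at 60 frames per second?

Frames = 6405 × 60 = 384300.

384300 frames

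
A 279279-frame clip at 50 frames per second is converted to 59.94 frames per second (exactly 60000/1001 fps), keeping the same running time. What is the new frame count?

334800 frames

Target frames = source frames × (target rate / source rate) = 279279 × (60000/1001)/(50) = 279279 × 1200/1001 = 334800.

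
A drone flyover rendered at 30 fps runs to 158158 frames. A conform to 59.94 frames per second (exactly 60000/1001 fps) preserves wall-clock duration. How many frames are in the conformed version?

316000 frames

Target frames = source frames × (target rate / source rate) = 158158 × (60000/1001)/(30) = 158158 × 2000/1001 = 316000.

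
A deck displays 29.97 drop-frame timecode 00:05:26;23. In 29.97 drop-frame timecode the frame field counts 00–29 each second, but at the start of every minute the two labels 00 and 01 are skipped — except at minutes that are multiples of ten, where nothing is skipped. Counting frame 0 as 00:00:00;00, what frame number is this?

9793

As if non-drop at 30 labels/s: (0 × 3600 + 5 × 60 + 26) × 30 + 23 = 9803.
Minute boundaries passed: 5; those not divisible by 10: 5 − 0 = 5; dropped labels = 2 × 5 = 10.
Actual frame index = 9803 − 10 = 9793.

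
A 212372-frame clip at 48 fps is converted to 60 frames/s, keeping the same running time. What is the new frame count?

Target frames = source frames × (target rate / source rate) = 212372 × (60)/(48) = 212372 × 5/4 = 265465.

265465 frames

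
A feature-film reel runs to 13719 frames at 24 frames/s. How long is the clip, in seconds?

571.625 seconds

Running time = 13719 / (24) = 571.625 s.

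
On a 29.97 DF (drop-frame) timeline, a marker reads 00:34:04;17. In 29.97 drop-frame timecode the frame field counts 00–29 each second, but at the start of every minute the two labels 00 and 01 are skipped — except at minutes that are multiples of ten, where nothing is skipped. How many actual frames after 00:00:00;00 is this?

61275

Complete 10-minute blocks: 3, each 17982 frames → 53946.
Remaining 4 whole minutes in the current block: 1800 + 3 × 1798 = 7194 frames.
Within the current minute: 4 × 30 + 17 − 2 = 135 (labels ;00/;01 skipped at this minute). Total = 53946 + 7194 + 135 = 61275.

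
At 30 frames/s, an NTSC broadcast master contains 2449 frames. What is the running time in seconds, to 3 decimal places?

81.633 seconds

Running time = 2449 × 1/30 = 2449/30 s ≈ 81.633 s.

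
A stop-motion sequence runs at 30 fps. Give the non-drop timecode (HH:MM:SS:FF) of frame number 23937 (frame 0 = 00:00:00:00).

23937 ÷ 30 = 797 full seconds, remainder 27 frames.
797 s = 0 h 13 min 17 s.
Timecode: 00:13:17:27.

00:13:17:27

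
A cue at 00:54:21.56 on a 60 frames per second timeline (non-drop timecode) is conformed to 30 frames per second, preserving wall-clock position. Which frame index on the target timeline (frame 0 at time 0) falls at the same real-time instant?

Source frame index: (0×3600 + 54×60 + 21) × 60 + 56 = 195716.
Real time: 195716 / (60) = 48929/15 s.
Target frame: (48929/15) × (30) = 97858.

frame 97858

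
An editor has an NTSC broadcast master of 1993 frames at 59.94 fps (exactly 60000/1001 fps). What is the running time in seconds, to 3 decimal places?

33.250 seconds

Running time = 1993 × 1001/60000 = 1994993/60000 s ≈ 33.250 s.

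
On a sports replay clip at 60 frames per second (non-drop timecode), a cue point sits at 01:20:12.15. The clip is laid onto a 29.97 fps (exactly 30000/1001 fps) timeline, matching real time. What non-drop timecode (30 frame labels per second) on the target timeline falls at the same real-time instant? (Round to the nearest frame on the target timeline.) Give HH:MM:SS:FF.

Source frame index: (1×3600 + 20×60 + 12) × 60 + 15 = 288735.
Real time: 288735 / (60) = 19249/4 s.
Target frame: (19249/4) × (30000/1001) = 144367500/1001 ≈ 144223.277 → 144223.
At 30 labels/s: frame 144223 → 01:20:07:13.

01:20:07:13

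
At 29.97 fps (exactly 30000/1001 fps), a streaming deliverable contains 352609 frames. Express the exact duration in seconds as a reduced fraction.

Running time = 352609 ÷ (30000/1001) = 352609 × 1001/30000 = 352961609/30000 s.

352961609/30000 seconds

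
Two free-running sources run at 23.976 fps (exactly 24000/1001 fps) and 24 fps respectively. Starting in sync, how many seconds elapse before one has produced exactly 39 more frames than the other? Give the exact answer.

1626.625 seconds

The gap grows by |24 − 24000/1001| = 24/1001 frames per second.
Time for a 39-frame gap: 39 ÷ (24/1001) = 1626.625 s.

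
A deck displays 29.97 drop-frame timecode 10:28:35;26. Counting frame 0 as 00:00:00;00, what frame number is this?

As if non-drop at 30 labels/s: (10 × 3600 + 28 × 60 + 35) × 30 + 26 = 1131476.
Minute boundaries passed: 628; those not divisible by 10: 628 − 62 = 566; dropped labels = 2 × 566 = 1132.
Actual frame index = 1131476 − 1132 = 1130344.

1130344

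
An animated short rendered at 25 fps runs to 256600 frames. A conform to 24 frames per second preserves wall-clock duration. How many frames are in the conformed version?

Target frames = source frames × (target rate / source rate) = 256600 × (24)/(25) = 256600 × 24/25 = 246336.

246336 frames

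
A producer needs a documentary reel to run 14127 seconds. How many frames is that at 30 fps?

423810 frames

Frames = 14127 × 30 = 423810.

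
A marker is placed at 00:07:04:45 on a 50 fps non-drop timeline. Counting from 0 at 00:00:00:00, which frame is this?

21245

Total seconds to the label: (0 × 3600 + 7 × 60 + 4) = 424.
Frame index = 424 × 50 + 45 = 21245.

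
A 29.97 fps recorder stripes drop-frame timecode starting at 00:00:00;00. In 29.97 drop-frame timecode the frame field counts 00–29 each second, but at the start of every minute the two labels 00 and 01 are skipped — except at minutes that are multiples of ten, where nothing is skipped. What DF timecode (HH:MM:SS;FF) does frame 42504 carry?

Ten DF minutes hold 17982 frames, so frame 42504 lies in block 2 (frames 35964–53945) with 6540 frames into that block.
The block's first minute is 1800 frames and the rest 1798 each; 6540 frames reaches minute 3, so 2 × 18 + 3 × 2 = 42 labels have been skipped so far.
Adding those back, label number 42504 + 42 = 42546 at 30 labels/s is 1418 s + 6 f = 0 h 23 min 38 s frame 6, i.e. 00:23:38;06.

00:23:38;06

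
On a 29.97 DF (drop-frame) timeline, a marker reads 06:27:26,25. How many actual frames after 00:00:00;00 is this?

696707

As if non-drop at 30 labels/s: (6 × 3600 + 27 × 60 + 26) × 30 + 25 = 697405.
Minute boundaries passed: 387; those not divisible by 10: 387 − 38 = 349; dropped labels = 2 × 349 = 698.
Actual frame index = 697405 − 698 = 696707.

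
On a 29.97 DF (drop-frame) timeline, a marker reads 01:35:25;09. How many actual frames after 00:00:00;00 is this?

Complete 10-minute blocks: 9, each 17982 frames → 161838.
Remaining 5 whole minutes in the current block: 1800 + 4 × 1798 = 8992 frames.
Within the current minute: 25 × 30 + 9 − 2 = 757 (labels ;00/;01 skipped at this minute). Total = 161838 + 8992 + 757 = 171587.

171587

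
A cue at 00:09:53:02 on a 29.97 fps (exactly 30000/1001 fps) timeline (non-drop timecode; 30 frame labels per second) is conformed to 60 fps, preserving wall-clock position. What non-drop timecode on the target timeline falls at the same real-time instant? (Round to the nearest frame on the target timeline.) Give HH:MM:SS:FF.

Source frame index: (0×3600 + 9×60 + 53) × 30 + 2 = 17792.
Real time: 17792 / (30000/1001) = 1113112/1875 s.
Target frame: (1113112/1875) × (60) = 4452448/125 ≈ 35619.584 → 35620.
At 60 labels/s: frame 35620 → 00:09:53:40.

00:09:53:40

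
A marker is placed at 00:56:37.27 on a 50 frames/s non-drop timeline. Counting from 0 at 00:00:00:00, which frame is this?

frame 169877

Total seconds to the label: (0 × 3600 + 56 × 60 + 37) = 3397.
Frame index = 3397 × 50 + 27 = 169877.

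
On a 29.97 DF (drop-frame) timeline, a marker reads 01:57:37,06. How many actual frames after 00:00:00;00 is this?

211504

Complete 10-minute blocks: 11, each 17982 frames → 197802.
Remaining 7 whole minutes in the current block: 1800 + 6 × 1798 = 12588 frames.
Within the current minute: 37 × 30 + 6 − 2 = 1114 (labels ;00/;01 skipped at this minute). Total = 197802 + 12588 + 1114 = 211504.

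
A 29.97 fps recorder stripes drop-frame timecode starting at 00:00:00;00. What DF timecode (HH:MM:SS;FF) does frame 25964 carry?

00:14:26;10

Ten DF minutes hold 17982 frames, so frame 25964 lies in block 1 (frames 17982–35963) with 7982 frames into that block.
The block's first minute is 1800 frames and the rest 1798 each; 7982 frames reaches minute 4, so 1 × 18 + 4 × 2 = 26 labels have been skipped so far.
Adding those back, label number 25964 + 26 = 25990 at 30 labels/s is 866 s + 10 f = 0 h 14 min 26 s frame 10, i.e. 00:14:26;10.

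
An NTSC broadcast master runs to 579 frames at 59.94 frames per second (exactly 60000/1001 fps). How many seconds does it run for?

Running time = 579 / (60000/1001) = 9.65965 s.

9.65965 seconds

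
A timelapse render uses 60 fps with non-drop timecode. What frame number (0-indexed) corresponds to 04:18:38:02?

931082

Total seconds to the label: (4 × 3600 + 18 × 60 + 38) = 15518.
Frame index = 15518 × 60 + 2 = 931082.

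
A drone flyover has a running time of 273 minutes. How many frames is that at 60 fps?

982800 frames

273 min = 16380 s.
Frames = 16380 × 60 = 982800.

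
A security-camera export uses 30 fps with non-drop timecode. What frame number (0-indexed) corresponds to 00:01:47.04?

Total seconds to the label: (0 × 3600 + 1 × 60 + 47) = 107.
Frame index = 107 × 30 + 4 = 3214.

frame 3214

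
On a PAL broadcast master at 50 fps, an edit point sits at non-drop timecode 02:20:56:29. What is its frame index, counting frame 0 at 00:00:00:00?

422829

Total seconds to the label: (2 × 3600 + 20 × 60 + 56) = 8456.
Frame index = 8456 × 50 + 29 = 422829.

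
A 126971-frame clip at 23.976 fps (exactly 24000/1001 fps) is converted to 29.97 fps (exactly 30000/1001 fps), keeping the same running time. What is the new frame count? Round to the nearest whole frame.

Frames at target rate = 126971 × (30000/1001) / (24000/1001) = 634855/4 ≈ 158713.750.
Nearest whole frame: 158714.

158714 frames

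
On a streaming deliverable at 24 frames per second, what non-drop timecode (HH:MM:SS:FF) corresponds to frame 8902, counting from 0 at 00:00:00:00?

00:06:10:22

8902 ÷ 24 = 370 full seconds, remainder 22 frames.
370 s = 0 h 6 min 10 s.
Timecode: 00:06:10:22.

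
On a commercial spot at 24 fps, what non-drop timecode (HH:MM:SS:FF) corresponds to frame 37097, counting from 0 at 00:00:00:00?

37097 ÷ 24 = 1545 full seconds, remainder 17 frames.
1545 s = 0 h 25 min 45 s.
Timecode: 00:25:45:17.

00:25:45:17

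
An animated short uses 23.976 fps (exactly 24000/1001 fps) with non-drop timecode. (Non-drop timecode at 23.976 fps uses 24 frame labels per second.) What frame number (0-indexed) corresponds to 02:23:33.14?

206726

Total seconds to the label: (2 × 3600 + 23 × 60 + 33) = 8613.
Frame index = 8613 × 24 + 14 = 206726.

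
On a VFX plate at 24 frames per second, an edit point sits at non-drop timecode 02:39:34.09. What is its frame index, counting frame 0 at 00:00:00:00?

frame 229785

Total seconds to the label: (2 × 3600 + 39 × 60 + 34) = 9574.
Frame index = 9574 × 24 + 9 = 229785.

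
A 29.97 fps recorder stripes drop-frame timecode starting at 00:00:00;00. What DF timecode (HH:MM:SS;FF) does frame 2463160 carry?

22:49:47;16

Each 10-minute DF block holds 10 × 60 × 30 − 9 × 2 = 17982 frames. 2463160 ÷ 17982 → 136 full blocks, remainder 17608.
Within the partial block the first minute is 1800 frames and each further minute 1798, so 9 further minute boundaries passed. Total skipped labels = 18 × 136 + 2 × 9 = 2466.
Non-drop label index = 2463160 + 2466 = 2465626; at 30 labels/s that is 22:49:47:16, i.e. DF 22:49:47;16.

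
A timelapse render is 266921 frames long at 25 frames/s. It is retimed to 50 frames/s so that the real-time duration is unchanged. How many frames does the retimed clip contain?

533842 frames

Target frames = source frames × (target rate / source rate) = 266921 × (50)/(25) = 266921 × 2 = 533842.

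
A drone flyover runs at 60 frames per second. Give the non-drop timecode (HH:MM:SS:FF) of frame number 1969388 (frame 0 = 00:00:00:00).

1969388 ÷ 60 = 32823 full seconds, remainder 8 frames.
32823 s = 9 h 7 min 3 s.
Timecode: 09:07:03:08.

09:07:03:08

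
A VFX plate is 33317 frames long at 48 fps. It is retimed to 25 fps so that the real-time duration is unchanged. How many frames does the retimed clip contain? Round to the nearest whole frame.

17353 frames

Frames at target rate = 33317 × (25) / (48) = 832925/48 ≈ 17352.604.
Nearest whole frame: 17353.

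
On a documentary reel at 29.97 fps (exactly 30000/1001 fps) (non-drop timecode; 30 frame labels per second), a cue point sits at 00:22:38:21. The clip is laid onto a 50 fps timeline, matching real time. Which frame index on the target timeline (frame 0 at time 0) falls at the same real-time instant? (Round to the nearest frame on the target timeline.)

Source frame index: (0×3600 + 22×60 + 38) × 30 + 21 = 40761.
Real time: 40761 / (30000/1001) = 13600587/10000 s.
Target frame: (13600587/10000) × (50) = 13600587/200 ≈ 68002.935 → 68003.

frame 68003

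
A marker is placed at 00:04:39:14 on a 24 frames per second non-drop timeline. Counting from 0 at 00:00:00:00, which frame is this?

Total seconds to the label: (0 × 3600 + 4 × 60 + 39) = 279.
Frame index = 279 × 24 + 14 = 6710.

frame 6710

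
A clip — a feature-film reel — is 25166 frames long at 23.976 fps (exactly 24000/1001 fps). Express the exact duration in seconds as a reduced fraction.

12595583/12000 seconds

Running time = 25166 ÷ (24000/1001) = 25166 × 1001/24000 = 12595583/12000 s.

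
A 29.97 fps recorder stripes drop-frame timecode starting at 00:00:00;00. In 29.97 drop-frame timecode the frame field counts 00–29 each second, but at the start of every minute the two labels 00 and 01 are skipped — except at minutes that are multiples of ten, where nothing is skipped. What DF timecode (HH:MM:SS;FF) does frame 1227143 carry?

11:22:25;21

Ten DF minutes hold 17982 frames, so frame 1227143 lies in block 68 (frames 1222776–1240757) with 4367 frames into that block.
The block's first minute is 1800 frames and the rest 1798 each; 4367 frames reaches minute 2, so 68 × 18 + 2 × 2 = 1228 labels have been skipped so far.
Adding those back, label number 1227143 + 1228 = 1228371 at 30 labels/s is 40945 s + 21 f = 11 h 22 min 25 s frame 21, i.e. 11:22:25;21.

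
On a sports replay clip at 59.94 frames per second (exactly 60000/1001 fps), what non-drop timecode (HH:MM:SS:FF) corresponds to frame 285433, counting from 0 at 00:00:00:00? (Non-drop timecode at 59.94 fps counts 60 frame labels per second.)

285433 ÷ 60 = 4757 full seconds, remainder 13 frames.
4757 s = 1 h 19 min 17 s.
Timecode: 01:19:17:13.

01:19:17:13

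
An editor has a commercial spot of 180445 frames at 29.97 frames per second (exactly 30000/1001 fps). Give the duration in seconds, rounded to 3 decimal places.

6020.848 seconds

Running time = 180445 × 1001/30000 = 36125089/6000 s ≈ 6020.848 s.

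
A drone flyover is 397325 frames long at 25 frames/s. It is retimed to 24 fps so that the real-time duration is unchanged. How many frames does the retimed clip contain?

381432 frames

Target frames = source frames × (target rate / source rate) = 397325 × (24)/(25) = 397325 × 24/25 = 381432.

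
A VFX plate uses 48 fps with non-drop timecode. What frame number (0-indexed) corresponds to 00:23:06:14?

frame 66542

Total seconds to the label: (0 × 3600 + 23 × 60 + 6) = 1386.
Frame index = 1386 × 48 + 14 = 66542.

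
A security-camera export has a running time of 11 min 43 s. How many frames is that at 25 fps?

17575 frames

11 min 43 s = 703 s.
Frames = 703 × 25 = 17575.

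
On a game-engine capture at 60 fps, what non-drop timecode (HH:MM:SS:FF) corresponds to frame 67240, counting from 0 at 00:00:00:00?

00:18:40:40

67240 ÷ 60 = 1120 full seconds, remainder 40 frames.
1120 s = 0 h 18 min 40 s.
Timecode: 00:18:40:40.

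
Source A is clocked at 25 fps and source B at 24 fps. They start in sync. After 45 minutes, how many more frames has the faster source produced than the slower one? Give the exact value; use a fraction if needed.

2700 frames

45 min = 2700 s.
A emits 25 × 2700 = 67500 frames; B emits 24 × 2700 = 64800.
Difference = 2700 frames; B is behind A.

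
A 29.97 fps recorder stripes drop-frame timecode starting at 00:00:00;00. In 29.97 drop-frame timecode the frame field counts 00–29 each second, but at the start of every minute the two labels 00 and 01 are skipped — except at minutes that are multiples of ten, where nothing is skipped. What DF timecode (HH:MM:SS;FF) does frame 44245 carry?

00:24:36;09

Ten DF minutes hold 17982 frames, so frame 44245 lies in block 2 (frames 35964–53945) with 8281 frames into that block.
The block's first minute is 1800 frames and the rest 1798 each; 8281 frames reaches minute 4, so 2 × 18 + 4 × 2 = 44 labels have been skipped so far.
Adding those back, label number 44245 + 44 = 44289 at 30 labels/s is 1476 s + 9 f = 0 h 24 min 36 s frame 9, i.e. 00:24:36;09.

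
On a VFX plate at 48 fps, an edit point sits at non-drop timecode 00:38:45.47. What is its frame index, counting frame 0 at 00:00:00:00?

Total seconds to the label: (0 × 3600 + 38 × 60 + 45) = 2325.
Frame index = 2325 × 48 + 47 = 111647.

frame 111647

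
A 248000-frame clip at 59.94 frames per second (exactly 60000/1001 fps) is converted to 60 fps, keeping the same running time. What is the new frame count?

Target frames = source frames × (target rate / source rate) = 248000 × (60)/(60000/1001) = 248000 × 1001/1000 = 248248.

248248 frames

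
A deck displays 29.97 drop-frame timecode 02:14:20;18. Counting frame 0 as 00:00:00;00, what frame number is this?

241576

Complete 10-minute blocks: 13, each 17982 frames → 233766.
Remaining 4 whole minutes in the current block: 1800 + 3 × 1798 = 7194 frames.
Within the current minute: 20 × 30 + 18 − 2 = 616 (labels ;00/;01 skipped at this minute). Total = 233766 + 7194 + 616 = 241576.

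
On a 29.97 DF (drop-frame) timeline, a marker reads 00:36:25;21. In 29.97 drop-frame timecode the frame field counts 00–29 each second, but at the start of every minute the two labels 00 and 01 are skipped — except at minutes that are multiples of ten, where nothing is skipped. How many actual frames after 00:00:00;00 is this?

65505

Complete 10-minute blocks: 3, each 17982 frames → 53946.
Remaining 6 whole minutes in the current block: 1800 + 5 × 1798 = 10790 frames.
Within the current minute: 25 × 30 + 21 − 2 = 769 (labels ;00/;01 skipped at this minute). Total = 53946 + 10790 + 769 = 65505.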